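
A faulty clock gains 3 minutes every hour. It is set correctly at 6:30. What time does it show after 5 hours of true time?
For every 60 true minutes, the faulty clock advances 60 + 3 = 63 minutes.
True elapsed: 5 hours = 300 minutes.
Faulty clock advances: 300 x 63/60 = 315 minutes (drift: 15 minutes ahead).
Shown time: 6:30 + 315 minutes = 11:45.

Final answer: 11:45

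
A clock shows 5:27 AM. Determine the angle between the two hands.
Hour hand position: 5 x 30 + 27 x 0.5 = 163.5 degrees
Minute hand position: 27 x 6 = 162 degrees
Difference: |163.5 - 162| = 1.5 degrees
The angle between the hands is 1.5 degrees

Final answer: 1.5 degrees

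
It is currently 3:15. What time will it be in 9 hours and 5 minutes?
Starting time: 3:15
Adding 5 minutes to 15 minutes: 15 + 5 = 20 minutes
Adding 9 hours: 3 + 9 = 12
Final time: 12:20

Final answer: 12:20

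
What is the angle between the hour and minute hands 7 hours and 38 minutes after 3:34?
First find the time 7 hours and 38 minutes after 3:34.
Total minutes: 3 x 60 + 34 + 7 x 60 + 38 = 672.
672 mod 720 = 672 minutes = 11:12.
Now compute the angle at 11:12:
Hour hand: 11 x 30 + 12 x 0.5 = 336 degrees
Minute hand: 12 x 6 = 72 degrees
Difference: |336 - 72| = 264 degrees
Smaller angle: 360 - 264 = 96 degrees

Final answer: 96 degrees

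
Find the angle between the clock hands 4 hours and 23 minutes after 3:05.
First find the time 4 hours and 23 minutes after 3:05.
Total minutes: 3 x 60 + 5 + 4 x 60 + 23 = 448.
448 mod 720 = 448 minutes = 7:28.
Now compute the angle at 7:28:
Hour hand: 7 x 30 + 28 x 0.5 = 224 degrees
Minute hand: 28 x 6 = 168 degrees
Difference: |224 - 168| = 56 degrees
The angle is 56 degrees

Final answer: 56 degrees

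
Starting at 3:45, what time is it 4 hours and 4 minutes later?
Starting time: 3:45
Adding 4 minutes to 45 minutes: 45 + 4 = 49 minutes
Adding 4 hours: 3 + 4 = 7
Final time: 7:49

Final answer: 7:49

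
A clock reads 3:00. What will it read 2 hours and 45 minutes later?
Starting time: 3:00
Adding 45 minutes to 0 minutes: 0 + 45 = 45 minutes
Adding 2 hours: 3 + 2 = 5
Final time: 5:45

Final answer: 5:45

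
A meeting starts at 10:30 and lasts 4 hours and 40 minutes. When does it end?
Starting time: 10:30
Adding 40 minutes to 30 minutes: 30 + 40 = 70 minutes = 1 hour and 10 minutes
Adding 4 hours: 10 + 4 + 1 (carry) = 15 - 12 = 3
Final time: 3:10

Final answer: 3:10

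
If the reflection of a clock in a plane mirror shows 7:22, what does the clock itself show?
Reflection across the vertical (12-6) axis maps a hand at angle A degrees to (360 - A) degrees, which sends a reading of T minutes past 12:00 to (720 - T) minutes past 12:00.
Mirror reads 7:22 = 442 minutes past 12:00.
Actual time: (720 - 442) mod 720 = 278 minutes = 4:38.

Final answer: 4:38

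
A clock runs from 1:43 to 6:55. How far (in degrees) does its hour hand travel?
The hour hand moves 0.5 degrees per minute.
Time elapsed: 6:55 - 1:43 = 312 minutes
Angular displacement: 312 x 0.5 = 156 degrees

Final answer: 156 degrees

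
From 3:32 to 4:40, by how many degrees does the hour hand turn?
The hour hand moves 0.5 degrees per minute.
Time elapsed: 4:40 - 3:32 = 68 minutes
Angular displacement: 68 x 0.5 = 34 degrees

Final answer: 34 degrees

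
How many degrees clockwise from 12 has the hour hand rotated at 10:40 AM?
The hour hand moves 30 degrees per hour and 0.5 degrees per minute.
At 10:40: (10) x 30 + 40 x 0.5 = 300 + 20 = 320 degrees

Final answer: 320 degrees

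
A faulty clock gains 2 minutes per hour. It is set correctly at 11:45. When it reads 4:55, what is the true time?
For every 60 true minutes, the faulty clock advances 62 minutes, so 1 faulty-clock minute corresponds to 60/62 true minutes.
From 11:45 to 4:55 on the faulty dial is 310 minutes.
True elapsed: 310 x 60/62 = 300 minutes = 5 hours.
True time: 11:45 + 5 hours = 4:45.

Final answer: 4:45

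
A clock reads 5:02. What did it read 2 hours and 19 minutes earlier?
Starting time: 5:02 = 302 total minutes past 12:00
Subtracting: 2 hours and 19 minutes = 139 minutes
302 - 139 = 163 minutes
= 2 hours and 43 minutes past 12:00 = 2:43

Final answer: 2:43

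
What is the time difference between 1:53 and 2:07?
From 1:53 to 2:07:
(2 x 60 + 7) - (1 x 60 + 53) = 127 - 113 = 14 minutes
= 14 minutes

Final answer: 14 minutes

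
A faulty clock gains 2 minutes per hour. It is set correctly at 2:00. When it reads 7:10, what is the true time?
For every 60 true minutes, the faulty clock advances 62 minutes, so 1 faulty-clock minute corresponds to 60/62 true minutes.
From 2:00 to 7:10 on the faulty dial is 310 minutes.
True elapsed: 310 x 60/62 = 300 minutes = 5 hours.
True time: 2:00 + 5 hours = 7:00.

Final answer: 7:00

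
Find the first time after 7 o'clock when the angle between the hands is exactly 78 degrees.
At t minutes past 7:00, the hour hand is at 30 x 7 + 0.5t degrees and the minute hand is at 6t degrees.
The smaller angle between them is 78 degrees when |30H - 5.5t| = 78 or |30H - 5.5t| = 282.
With H = 7, solve 30 x 7 - 5.5t = +/- target for each target:
  t = (30 x 7 - 78) / 5.5 = 24
  t = (30 x 7 + 78) / 5.5 = 52.36
  t = (30 x 7 - 282) / 5.5 = -13.09 (outside (0, 60))
  t = (30 x 7 + 282) / 5.5 = 89.45 (outside (0, 60))
Valid solutions in (0, 60): {24, 52.36} minutes.
The first occurrence is t = 24 minutes.
The hands form a 78-degree angle at 24 minutes past 7:00.

Final answer: 24 minutes past 7:00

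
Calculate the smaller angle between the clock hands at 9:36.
Hour hand position: 9 x 30 + 36 x 0.5 = 288 degrees
Minute hand position: 36 x 6 = 216 degrees
Difference: |288 - 216| = 72 degrees
The angle between the hands is 72 degrees

Final answer: 72 degrees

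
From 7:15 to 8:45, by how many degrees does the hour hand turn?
The hour hand moves 0.5 degrees per minute.
Time elapsed: 8:45 - 7:15 = 90 minutes
Angular displacement: 90 x 0.5 = 45 degrees

Final answer: 45 degrees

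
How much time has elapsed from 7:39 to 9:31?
From 7:39 to 9:31:
(9 x 60 + 31) - (7 x 60 + 39) = 571 - 459 = 112 minutes
= 1 hour and 52 minutes

Final answer: 1 hour and 52 minutes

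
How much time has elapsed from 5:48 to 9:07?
From 5:48 to 9:07:
(9 x 60 + 7) - (5 x 60 + 48) = 547 - 348 = 199 minutes
= 3 hours and 19 minutes

Final answer: 3 hours and 19 minutes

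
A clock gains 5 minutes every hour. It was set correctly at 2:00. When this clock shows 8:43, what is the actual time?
For every 60 true minutes, the faulty clock advances 65 minutes, so 1 faulty-clock minute corresponds to 60/65 true minutes.
From 2:00 to 8:43 on the faulty dial is 403 minutes.
True elapsed: 403 x 60/65 = 372 minutes = 6 hours and 12 minutes.
True time: 2:00 + 6 hours and 12 minutes = 8:12.

Final answer: 8:12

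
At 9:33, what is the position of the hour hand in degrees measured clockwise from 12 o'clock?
The hour hand moves 30 degrees per hour and 0.5 degrees per minute.
At 9:33: (9) x 30 + 33 x 0.5 = 270 + 16.5 = 286.5 degrees

Final answer: 286.5 degrees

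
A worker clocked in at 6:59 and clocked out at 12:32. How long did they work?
From 6:59 to 12:32:
(12 x 60 + 32) - (6 x 60 + 59) = 752 - 419 = 333 minutes
= 5 hours and 33 minutes

Final answer: 5 hours and 33 minutes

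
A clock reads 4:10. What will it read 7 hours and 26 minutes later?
Starting time: 4:10
Adding 26 minutes to 10 minutes: 10 + 26 = 36 minutes
Adding 7 hours: 4 + 7 = 11
Final time: 11:36

Final answer: 11:36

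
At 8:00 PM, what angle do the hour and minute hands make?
Hour hand position: 8 x 30 + 0 x 0.5 = 240 degrees
Minute hand position: 0 x 6 = 0 degrees
Difference: |240 - 0| = 240 degrees
Since 240 > 180, the smaller angle is 360 - 240 = 120 degrees

Final answer: 120 degrees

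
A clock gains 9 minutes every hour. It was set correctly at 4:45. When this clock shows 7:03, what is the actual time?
For every 60 true minutes, the faulty clock advances 69 minutes, so 1 faulty-clock minute corresponds to 60/69 true minutes.
From 4:45 to 7:03 on the faulty dial is 138 minutes.
True elapsed: 138 x 60/69 = 120 minutes = 2 hours.
True time: 4:45 + 2 hours = 6:45.

Final answer: 6:45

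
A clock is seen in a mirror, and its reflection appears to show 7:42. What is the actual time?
Reflection across the vertical (12-6) axis maps a hand at angle A degrees to (360 - A) degrees, which sends a reading of T minutes past 12:00 to (720 - T) minutes past 12:00.
Mirror reads 7:42 = 462 minutes past 12:00.
Actual time: (720 - 462) mod 720 = 258 minutes = 4:18.

Final answer: 4:18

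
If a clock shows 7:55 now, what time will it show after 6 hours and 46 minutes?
Starting time: 7:55
Adding 46 minutes to 55 minutes: 55 + 46 = 101 minutes = 1 hour and 41 minutes
Adding 6 hours: 7 + 6 + 1 (carry) = 14 - 12 = 2
Final time: 2:41

Final answer: 2:41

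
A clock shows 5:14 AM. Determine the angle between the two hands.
Hour hand position: 5 x 30 + 14 x 0.5 = 157 degrees
Minute hand position: 14 x 6 = 84 degrees
Difference: |157 - 84| = 73 degrees
The angle between the hands is 73 degrees

Final answer: 73 degrees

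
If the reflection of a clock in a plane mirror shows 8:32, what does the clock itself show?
Reflection across the vertical (12-6) axis maps a hand at angle A degrees to (360 - A) degrees, which sends a reading of T minutes past 12:00 to (720 - T) minutes past 12:00.
Mirror reads 8:32 = 512 minutes past 12:00.
Actual time: (720 - 512) mod 720 = 208 minutes = 3:28.

Final answer: 3:28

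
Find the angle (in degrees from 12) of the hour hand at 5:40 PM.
The hour hand moves 30 degrees per hour and 0.5 degrees per minute.
At 5:40: (5) x 30 + 40 x 0.5 = 150 + 20 = 170 degrees

Final answer: 170 degrees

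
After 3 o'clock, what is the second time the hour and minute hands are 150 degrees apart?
At t minutes past 3:00, the hour hand is at 30 x 3 + 0.5t degrees and the minute hand is at 6t degrees.
The smaller angle between them is 150 degrees when |30H - 5.5t| = 150 or |30H - 5.5t| = 210.
With H = 3, solve 30 x 3 - 5.5t = +/- target for each target:
  t = (30 x 3 - 150) / 5.5 = -10.91 (outside (0, 60))
  t = (30 x 3 + 150) / 5.5 = 43.64
  t = (30 x 3 - 210) / 5.5 = -21.82 (outside (0, 60))
  t = (30 x 3 + 210) / 5.5 = 54.55
Valid solutions in (0, 60): {43.64, 54.55} minutes.
The second occurrence is t = 54.55 minutes.
The hands form a 150-degree angle at 54.55 minutes past 3:00.

Final answer: 54.55 minutes past 3:00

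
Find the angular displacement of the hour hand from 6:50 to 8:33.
The hour hand moves 0.5 degrees per minute.
Time elapsed: 8:33 - 6:50 = 103 minutes
Angular displacement: 103 x 0.5 = 51.5 degrees

Final answer: 51.5 degrees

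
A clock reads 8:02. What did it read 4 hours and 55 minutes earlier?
Starting time: 8:02 = 482 total minutes past 12:00
Subtracting: 4 hours and 55 minutes = 295 minutes
482 - 295 = 187 minutes
= 3 hours and 7 minutes past 12:00 = 3:07

Final answer: 3:07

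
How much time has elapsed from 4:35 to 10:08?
From 4:35 to 10:08:
(10 x 60 + 8) - (4 x 60 + 35) = 608 - 275 = 333 minutes
= 5 hours and 33 minutes

Final answer: 5 hours and 33 minutes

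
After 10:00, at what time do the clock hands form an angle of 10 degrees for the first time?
At t minutes past 10:00, the hour hand is at 30 x 10 + 0.5t degrees and the minute hand is at 6t degrees.
The smaller angle between them is 10 degrees when |30H - 5.5t| = 10 or |30H - 5.5t| = 350.
With H = 10, solve 30 x 10 - 5.5t = +/- target for each target:
  t = (30 x 10 - 10) / 5.5 = 52.73
  t = (30 x 10 + 10) / 5.5 = 56.36
  t = (30 x 10 - 350) / 5.5 = -9.09 (outside (0, 60))
  t = (30 x 10 + 350) / 5.5 = 118.18 (outside (0, 60))
Valid solutions in (0, 60): {52.73, 56.36} minutes.
The first occurrence is t = 52.73 minutes.
The hands form a 10-degree angle at 52.73 minutes past 10:00.

Final answer: 52.73 minutes past 10:00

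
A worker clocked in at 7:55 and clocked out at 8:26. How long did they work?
From 7:55 to 8:26:
(8 x 60 + 26) - (7 x 60 + 55) = 506 - 475 = 31 minutes
= 31 minutes

Final answer: 31 minutes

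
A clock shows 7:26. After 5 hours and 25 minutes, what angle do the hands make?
First find the time 5 hours and 25 minutes after 7:26.
Total minutes: 7 x 60 + 26 + 5 x 60 + 25 = 771.
771 mod 720 = 51 minutes = 12:51.
Now compute the angle at 12:51:
Hour hand: 0 x 30 + 51 x 0.5 = 25.5 degrees
Minute hand: 51 x 6 = 306 degrees
Difference: |25.5 - 306| = 280.5 degrees
Smaller angle: 360 - 280.5 = 79.5 degrees

Final answer: 79.5 degrees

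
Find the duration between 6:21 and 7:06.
From 6:21 to 7:06:
(7 x 60 + 6) - (6 x 60 + 21) = 426 - 381 = 45 minutes
= 45 minutes

Final answer: 45 minutes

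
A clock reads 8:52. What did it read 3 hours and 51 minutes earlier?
Starting time: 8:52 = 532 total minutes past 12:00
Subtracting: 3 hours and 51 minutes = 231 minutes
532 - 231 = 301 minutes
= 5 hours and 1 minute past 12:00 = 5:01

Final answer: 5:01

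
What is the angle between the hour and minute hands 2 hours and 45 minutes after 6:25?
First find the time 2 hours and 45 minutes after 6:25.
Total minutes: 6 x 60 + 25 + 2 x 60 + 45 = 550.
550 mod 720 = 550 minutes = 9:10.
Now compute the angle at 9:10:
Hour hand: 9 x 30 + 10 x 0.5 = 275 degrees
Minute hand: 10 x 6 = 60 degrees
Difference: |275 - 60| = 215 degrees
Smaller angle: 360 - 215 = 145 degrees

Final answer: 145 degrees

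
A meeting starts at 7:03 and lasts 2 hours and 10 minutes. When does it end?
Starting time: 7:03
Adding 10 minutes to 3 minutes: 3 + 10 = 13 minutes
Adding 2 hours: 7 + 2 = 9
Final time: 9:13

Final answer: 9:13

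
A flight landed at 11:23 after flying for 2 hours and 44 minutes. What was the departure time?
Starting time: 11:23 = 683 total minutes past 12:00
Subtracting: 2 hours and 44 minutes = 164 minutes
683 - 164 = 519 minutes
= 8 hours and 39 minutes past 12:00 = 8:39

Final answer: 8:39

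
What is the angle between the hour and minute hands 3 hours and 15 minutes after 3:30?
First find the time 3 hours and 15 minutes after 3:30.
Total minutes: 3 x 60 + 30 + 3 x 60 + 15 = 405.
405 mod 720 = 405 minutes = 6:45.
Now compute the angle at 6:45:
Hour hand: 6 x 30 + 45 x 0.5 = 202.5 degrees
Minute hand: 45 x 6 = 270 degrees
Difference: |202.5 - 270| = 67.5 degrees
The angle is 67.5 degrees

Final answer: 67.5 degrees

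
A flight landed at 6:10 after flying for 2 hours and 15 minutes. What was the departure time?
Starting time: 6:10 = 370 total minutes past 12:00
Subtracting: 2 hours and 15 minutes = 135 minutes
370 - 135 = 235 minutes
= 3 hours and 55 minutes past 12:00 = 3:55

Final answer: 3:55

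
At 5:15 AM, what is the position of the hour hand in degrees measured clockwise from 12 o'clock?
The hour hand moves 30 degrees per hour and 0.5 degrees per minute.
At 5:15: (5) x 30 + 15 x 0.5 = 150 + 7.5 = 157.5 degrees

Final answer: 157.5 degrees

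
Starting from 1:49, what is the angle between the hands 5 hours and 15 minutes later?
First find the time 5 hours and 15 minutes after 1:49.
Total minutes: 1 x 60 + 49 + 5 x 60 + 15 = 424.
424 mod 720 = 424 minutes = 7:04.
Now compute the angle at 7:04:
Hour hand: 7 x 30 + 4 x 0.5 = 212 degrees
Minute hand: 4 x 6 = 24 degrees
Difference: |212 - 24| = 188 degrees
Smaller angle: 360 - 188 = 172 degrees

Final answer: 172 degrees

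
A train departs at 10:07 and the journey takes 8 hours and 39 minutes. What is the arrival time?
Starting time: 10:07
Adding 39 minutes to 7 minutes: 7 + 39 = 46 minutes
Adding 8 hours: 10 + 8 = 18 - 12 = 6
Final time: 6:46

Final answer: 6:46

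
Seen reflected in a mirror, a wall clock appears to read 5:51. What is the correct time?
Reflection across the vertical (12-6) axis maps a hand at angle A degrees to (360 - A) degrees, which sends a reading of T minutes past 12:00 to (720 - T) minutes past 12:00.
Mirror reads 5:51 = 351 minutes past 12:00.
Actual time: (720 - 351) mod 720 = 369 minutes = 6:09.

Final answer: 6:09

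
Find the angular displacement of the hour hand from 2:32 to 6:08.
The hour hand moves 0.5 degrees per minute.
Time elapsed: 6:08 - 2:32 = 216 minutes
Angular displacement: 216 x 0.5 = 108 degrees

Final answer: 108 degrees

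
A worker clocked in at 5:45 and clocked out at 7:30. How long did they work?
From 5:45 to 7:30:
(7 x 60 + 30) - (5 x 60 + 45) = 450 - 345 = 105 minutes
= 1 hour and 45 minutes

Final answer: 1 hour and 45 minutes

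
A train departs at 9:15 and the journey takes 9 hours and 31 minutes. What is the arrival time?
Starting time: 9:15
Adding 31 minutes to 15 minutes: 15 + 31 = 46 minutes
Adding 9 hours: 9 + 9 = 18 - 12 = 6
Final time: 6:46

Final answer: 6:46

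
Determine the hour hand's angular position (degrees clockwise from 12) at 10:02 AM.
The hour hand moves 30 degrees per hour and 0.5 degrees per minute.
At 10:02: (10) x 30 + 2 x 0.5 = 300 + 1 = 301 degrees

Final answer: 301 degrees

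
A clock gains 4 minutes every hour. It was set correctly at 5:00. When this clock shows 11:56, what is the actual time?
For every 60 true minutes, the faulty clock advances 64 minutes, so 1 faulty-clock minute corresponds to 60/64 true minutes.
From 5:00 to 11:56 on the faulty dial is 416 minutes.
True elapsed: 416 x 60/64 = 390 minutes = 6 hours and 30 minutes.
True time: 5:00 + 6 hours and 30 minutes = 11:30.

Final answer: 11:30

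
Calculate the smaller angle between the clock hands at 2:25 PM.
Hour hand position: 2 x 30 + 25 x 0.5 = 72.5 degrees
Minute hand position: 25 x 6 = 150 degrees
Difference: |72.5 - 150| = 77.5 degrees
The angle between the hands is 77.5 degrees

Final answer: 77.5 degrees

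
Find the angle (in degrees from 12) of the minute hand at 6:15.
The minute hand moves 6 degrees per minute.
At 6:15: 15 x 6 = 90 degrees

Final answer: 90 degrees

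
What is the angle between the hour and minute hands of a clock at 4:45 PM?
Hour hand position: 4 x 30 + 45 x 0.5 = 142.5 degrees
Minute hand position: 45 x 6 = 270 degrees
Difference: |142.5 - 270| = 127.5 degrees
The angle between the hands is 127.5 degrees

Final answer: 127.5 degrees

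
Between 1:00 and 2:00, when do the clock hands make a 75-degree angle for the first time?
At t minutes past 1:00, the hour hand is at 30 x 1 + 0.5t degrees and the minute hand is at 6t degrees.
The smaller angle between them is 75 degrees when |30H - 5.5t| = 75 or |30H - 5.5t| = 285.
With H = 1, solve 30 x 1 - 5.5t = +/- target for each target:
  t = (30 x 1 - 75) / 5.5 = -8.18 (outside (0, 60))
  t = (30 x 1 + 75) / 5.5 = 19.09
  t = (30 x 1 - 285) / 5.5 = -46.36 (outside (0, 60))
  t = (30 x 1 + 285) / 5.5 = 57.27
Valid solutions in (0, 60): {19.09, 57.27} minutes.
The first occurrence is t = 19.09 minutes.
The hands form a 75-degree angle at 19.09 minutes past 1:00.

Final answer: 19.09 minutes past 1:00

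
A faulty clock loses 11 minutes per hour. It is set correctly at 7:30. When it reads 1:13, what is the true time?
For every 60 true minutes, the faulty clock advances 49 minutes, so 1 faulty-clock minute corresponds to 60/49 true minutes.
From 7:30 to 1:13 on the faulty dial is 343 minutes.
True elapsed: 343 x 60/49 = 420 minutes = 7 hours.
True time: 7:30 + 7 hours = 2:30.

Final answer: 2:30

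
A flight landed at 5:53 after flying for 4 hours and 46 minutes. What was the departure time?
Starting time: 5:53 = 353 total minutes past 12:00
Subtracting: 4 hours and 46 minutes = 286 minutes
353 - 286 = 67 minutes
= 1 hour and 7 minutes past 12:00 = 1:07

Final answer: 1:07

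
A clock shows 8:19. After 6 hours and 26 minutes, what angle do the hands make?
First find the time 6 hours and 26 minutes after 8:19.
Total minutes: 8 x 60 + 19 + 6 x 60 + 26 = 885.
885 mod 720 = 165 minutes = 2:45.
Now compute the angle at 2:45:
Hour hand: 2 x 30 + 45 x 0.5 = 82.5 degrees
Minute hand: 45 x 6 = 270 degrees
Difference: |82.5 - 270| = 187.5 degrees
Smaller angle: 360 - 187.5 = 172.5 degrees

Final answer: 172.5 degrees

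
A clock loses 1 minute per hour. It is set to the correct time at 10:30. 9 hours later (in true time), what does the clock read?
For every 60 true minutes, the faulty clock advances 60 - 1 = 59 minutes.
True elapsed: 9 hours = 540 minutes.
Faulty clock advances: 540 x 59/60 = 531 minutes (drift: 9 minutes behind).
Shown time: 10:30 + 531 minutes = 7:21.

Final answer: 7:21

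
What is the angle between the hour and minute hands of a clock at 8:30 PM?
Hour hand position: 8 x 30 + 30 x 0.5 = 255 degrees
Minute hand position: 30 x 6 = 180 degrees
Difference: |255 - 180| = 75 degrees
The angle between the hands is 75 degrees

Final answer: 75 degrees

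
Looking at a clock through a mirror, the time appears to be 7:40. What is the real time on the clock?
Reflection across the vertical (12-6) axis maps a hand at angle A degrees to (360 - A) degrees, which sends a reading of T minutes past 12:00 to (720 - T) minutes past 12:00.
Mirror reads 7:40 = 460 minutes past 12:00.
Actual time: (720 - 460) mod 720 = 260 minutes = 4:20.

Final answer: 4:20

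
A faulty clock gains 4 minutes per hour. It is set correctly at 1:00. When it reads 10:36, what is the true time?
For every 60 true minutes, the faulty clock advances 64 minutes, so 1 faulty-clock minute corresponds to 60/64 true minutes.
From 1:00 to 10:36 on the faulty dial is 576 minutes.
True elapsed: 576 x 60/64 = 540 minutes = 9 hours.
True time: 1:00 + 9 hours = 10:00.

Final answer: 10:00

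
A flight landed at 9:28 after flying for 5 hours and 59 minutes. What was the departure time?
Starting time: 9:28 = 568 total minutes past 12:00
Subtracting: 5 hours and 59 minutes = 359 minutes
568 - 359 = 209 minutes
= 3 hours and 29 minutes past 12:00 = 3:29

Final answer: 3:29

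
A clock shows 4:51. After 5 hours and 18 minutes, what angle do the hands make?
First find the time 5 hours and 18 minutes after 4:51.
Total minutes: 4 x 60 + 51 + 5 x 60 + 18 = 609.
609 mod 720 = 609 minutes = 10:09.
Now compute the angle at 10:09:
Hour hand: 10 x 30 + 9 x 0.5 = 304.5 degrees
Minute hand: 9 x 6 = 54 degrees
Difference: |304.5 - 54| = 250.5 degrees
Smaller angle: 360 - 250.5 = 109.5 degrees

Final answer: 109.5 degrees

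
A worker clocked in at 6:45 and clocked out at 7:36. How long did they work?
From 6:45 to 7:36:
(7 x 60 + 36) - (6 x 60 + 45) = 456 - 405 = 51 minutes
= 51 minutes

Final answer: 51 minutes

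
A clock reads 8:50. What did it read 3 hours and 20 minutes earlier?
Starting time: 8:50 = 530 total minutes past 12:00
Subtracting: 3 hours and 20 minutes = 200 minutes
530 - 200 = 330 minutes
= 5 hours and 30 minutes past 12:00 = 5:30

Final answer: 5:30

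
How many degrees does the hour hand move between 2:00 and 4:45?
The hour hand moves 0.5 degrees per minute.
Time elapsed: 4:45 - 2:00 = 165 minutes
Angular displacement: 165 x 0.5 = 82.5 degrees

Final answer: 82.5 degrees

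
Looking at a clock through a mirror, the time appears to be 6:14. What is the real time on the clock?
Reflection across the vertical (12-6) axis maps a hand at angle A degrees to (360 - A) degrees, which sends a reading of T minutes past 12:00 to (720 - T) minutes past 12:00.
Mirror reads 6:14 = 374 minutes past 12:00.
Actual time: (720 - 374) mod 720 = 346 minutes = 5:46.

Final answer: 5:46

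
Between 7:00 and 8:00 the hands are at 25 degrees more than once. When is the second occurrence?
At t minutes past 7:00, the hour hand is at 30 x 7 + 0.5t degrees and the minute hand is at 6t degrees.
The smaller angle between them is 25 degrees when |30H - 5.5t| = 25 or |30H - 5.5t| = 335.
With H = 7, solve 30 x 7 - 5.5t = +/- target for each target:
  t = (30 x 7 - 25) / 5.5 = 33.64
  t = (30 x 7 + 25) / 5.5 = 42.73
  t = (30 x 7 - 335) / 5.5 = -22.73 (outside (0, 60))
  t = (30 x 7 + 335) / 5.5 = 99.09 (outside (0, 60))
Valid solutions in (0, 60): {33.64, 42.73} minutes.
The second occurrence is t = 42.73 minutes.
The hands form a 25-degree angle at 42.73 minutes past 7:00.

Final answer: 42.73 minutes past 7:00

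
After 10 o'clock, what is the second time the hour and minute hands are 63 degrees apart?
At t minutes past 10:00, the hour hand is at 30 x 10 + 0.5t degrees and the minute hand is at 6t degrees.
The smaller angle between them is 63 degrees when |30H - 5.5t| = 63 or |30H - 5.5t| = 297.
With H = 10, solve 30 x 10 - 5.5t = +/- target for each target:
  t = (30 x 10 - 63) / 5.5 = 43.09
  t = (30 x 10 + 63) / 5.5 = 66 (outside (0, 60))
  t = (30 x 10 - 297) / 5.5 = 0.55
  t = (30 x 10 + 297) / 5.5 = 108.55 (outside (0, 60))
Valid solutions in (0, 60): {0.55, 43.09} minutes.
The second occurrence is t = 43.09 minutes.
The hands form a 63-degree angle at 43.09 minutes past 10:00.

Final answer: 43.09 minutes past 10:00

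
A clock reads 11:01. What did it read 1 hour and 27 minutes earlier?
Starting time: 11:01 = 661 total minutes past 12:00
Subtracting: 1 hour and 27 minutes = 87 minutes
661 - 87 = 574 minutes
= 9 hours and 34 minutes past 12:00 = 9:34

Final answer: 9:34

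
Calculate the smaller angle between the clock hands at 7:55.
Hour hand position: 7 x 30 + 55 x 0.5 = 237.5 degrees
Minute hand position: 55 x 6 = 330 degrees
Difference: |237.5 - 330| = 92.5 degrees
The angle between the hands is 92.5 degrees

Final answer: 92.5 degrees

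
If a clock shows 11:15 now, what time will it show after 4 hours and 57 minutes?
Starting time: 11:15
Adding 57 minutes to 15 minutes: 15 + 57 = 72 minutes = 1 hour and 12 minutes
Adding 4 hours: 11 + 4 + 1 (carry) = 16 - 12 = 4
Final time: 4:12

Final answer: 4:12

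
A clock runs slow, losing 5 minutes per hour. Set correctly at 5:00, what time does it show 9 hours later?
For every 60 true minutes, the faulty clock advances 60 - 5 = 55 minutes.
True elapsed: 9 hours = 540 minutes.
Faulty clock advances: 540 x 55/60 = 495 minutes (drift: 45 minutes behind).
Shown time: 5:00 + 495 minutes = 1:15.

Final answer: 1:15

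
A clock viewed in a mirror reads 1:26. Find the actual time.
Reflection across the vertical (12-6) axis maps a hand at angle A degrees to (360 - A) degrees, which sends a reading of T minutes past 12:00 to (720 - T) minutes past 12:00.
Mirror reads 1:26 = 86 minutes past 12:00.
Actual time: (720 - 86) mod 720 = 634 minutes = 10:34.

Final answer: 10:34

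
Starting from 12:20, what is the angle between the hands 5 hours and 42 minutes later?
First find the time 5 hours and 42 minutes after 12:20.
Total minutes: 12 x 60 + 20 + 5 x 60 + 42 = 1082.
1082 mod 720 = 362 minutes = 6:02.
Now compute the angle at 6:02:
Hour hand: 6 x 30 + 2 x 0.5 = 181 degrees
Minute hand: 2 x 6 = 12 degrees
Difference: |181 - 12| = 169 degrees
The angle is 169 degrees

Final answer: 169 degrees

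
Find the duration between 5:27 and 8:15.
From 5:27 to 8:15:
(8 x 60 + 15) - (5 x 60 + 27) = 495 - 327 = 168 minutes
= 2 hours and 48 minutes

Final answer: 2 hours and 48 minutes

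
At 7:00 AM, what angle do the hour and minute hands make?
Hour hand position: 7 x 30 + 0 x 0.5 = 210 degrees
Minute hand position: 0 x 6 = 0 degrees
Difference: |210 - 0| = 210 degrees
Since 210 > 180, the smaller angle is 360 - 210 = 150 degrees

Final answer: 150 degrees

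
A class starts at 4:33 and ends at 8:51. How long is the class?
From 4:33 to 8:51:
(8 x 60 + 51) - (4 x 60 + 33) = 531 - 273 = 258 minutes
= 4 hours and 18 minutes

Final answer: 4 hours and 18 minutes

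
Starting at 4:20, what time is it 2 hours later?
Starting time: 4:20
Adding 0 minutes to 20 minutes: 20 + 0 = 20 minutes
Adding 2 hours: 4 + 2 = 6
Final time: 6:20

Final answer: 6:20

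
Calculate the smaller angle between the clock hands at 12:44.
Hour hand position: 0 x 30 + 44 x 0.5 = 22 degrees
Minute hand position: 44 x 6 = 264 degrees
Difference: |22 - 264| = 242 degrees
Since 242 > 180, the smaller angle is 360 - 242 = 118 degrees

Final answer: 118 degrees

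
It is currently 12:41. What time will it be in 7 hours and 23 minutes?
Starting time: 12:41
Adding 23 minutes to 41 minutes: 41 + 23 = 64 minutes = 1 hour and 4 minutes
Adding 7 hours: 12 + 7 + 1 (carry) = 20 - 12 = 8
Final time: 8:04

Final answer: 8:04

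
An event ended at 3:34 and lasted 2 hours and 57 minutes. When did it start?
Starting time: 3:34 = 214 total minutes past 12:00
Subtracting: 2 hours and 57 minutes = 177 minutes
214 - 177 = 37 minutes
= 37 minutes past 12:00 = 12:37

Final answer: 12:37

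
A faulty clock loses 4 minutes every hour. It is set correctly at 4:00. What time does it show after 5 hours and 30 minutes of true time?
For every 60 true minutes, the faulty clock advances 60 - 4 = 56 minutes.
True elapsed: 5 hours and 30 minutes = 330 minutes.
Faulty clock advances: 330 x 56/60 = 308 minutes (drift: 22 minutes behind).
Shown time: 4:00 + 308 minutes = 9:08.

Final answer: 9:08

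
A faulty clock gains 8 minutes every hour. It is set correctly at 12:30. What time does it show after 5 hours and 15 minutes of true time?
For every 60 true minutes, the faulty clock advances 60 + 8 = 68 minutes.
True elapsed: 5 hours and 15 minutes = 315 minutes.
Faulty clock advances: 315 x 68/60 = 357 minutes (drift: 42 minutes ahead).
Shown time: 12:30 + 357 minutes = 6:27.

Final answer: 6:27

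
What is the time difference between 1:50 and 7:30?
From 1:50 to 7:30:
(7 x 60 + 30) - (1 x 60 + 50) = 450 - 110 = 340 minutes
= 5 hours and 40 minutes

Final answer: 5 hours and 40 minutes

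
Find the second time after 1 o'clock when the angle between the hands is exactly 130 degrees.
At t minutes past 1:00, the hour hand is at 30 x 1 + 0.5t degrees and the minute hand is at 6t degrees.
The smaller angle between them is 130 degrees when |30H - 5.5t| = 130 or |30H - 5.5t| = 230.
With H = 1, solve 30 x 1 - 5.5t = +/- target for each target:
  t = (30 x 1 - 130) / 5.5 = -18.18 (outside (0, 60))
  t = (30 x 1 + 130) / 5.5 = 29.09
  t = (30 x 1 - 230) / 5.5 = -36.36 (outside (0, 60))
  t = (30 x 1 + 230) / 5.5 = 47.27
Valid solutions in (0, 60): {29.09, 47.27} minutes.
The second occurrence is t = 47.27 minutes.
The hands form a 130-degree angle at 47.27 minutes past 1:00.

Final answer: 47.27 minutes past 1:00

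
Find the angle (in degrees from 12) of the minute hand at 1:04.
The minute hand moves 6 degrees per minute.
At 1:04: 4 x 6 = 24 degrees

Final answer: 24 degrees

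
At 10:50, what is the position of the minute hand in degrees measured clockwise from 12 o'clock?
The minute hand moves 6 degrees per minute.
At 10:50: 50 x 6 = 300 degrees

Final answer: 300 degrees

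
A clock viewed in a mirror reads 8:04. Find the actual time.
Reflection across the vertical (12-6) axis maps a hand at angle A degrees to (360 - A) degrees, which sends a reading of T minutes past 12:00 to (720 - T) minutes past 12:00.
Mirror reads 8:04 = 484 minutes past 12:00.
Actual time: (720 - 484) mod 720 = 236 minutes = 3:56.

Final answer: 3:56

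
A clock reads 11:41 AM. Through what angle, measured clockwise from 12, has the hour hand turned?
The hour hand moves 30 degrees per hour and 0.5 degrees per minute.
At 11:41: (11) x 30 + 41 x 0.5 = 330 + 20.5 = 350.5 degrees

Final answer: 350.5 degrees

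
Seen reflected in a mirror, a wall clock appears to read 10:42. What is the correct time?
Reflection across the vertical (12-6) axis maps a hand at angle A degrees to (360 - A) degrees, which sends a reading of T minutes past 12:00 to (720 - T) minutes past 12:00.
Mirror reads 10:42 = 642 minutes past 12:00.
Actual time: (720 - 642) mod 720 = 78 minutes = 1:18.

Final answer: 1:18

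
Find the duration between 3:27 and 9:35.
From 3:27 to 9:35:
(9 x 60 + 35) - (3 x 60 + 27) = 575 - 207 = 368 minutes
= 6 hours and 8 minutes

Final answer: 6 hours and 8 minutes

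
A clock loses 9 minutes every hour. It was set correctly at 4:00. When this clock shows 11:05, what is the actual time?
For every 60 true minutes, the faulty clock advances 51 minutes, so 1 faulty-clock minute corresponds to 60/51 true minutes.
From 4:00 to 11:05 on the faulty dial is 425 minutes.
True elapsed: 425 x 60/51 = 500 minutes = 8 hours and 20 minutes.
True time: 4:00 + 8 hours and 20 minutes = 12:20.

Final answer: 12:20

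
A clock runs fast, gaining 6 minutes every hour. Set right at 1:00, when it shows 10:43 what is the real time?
For every 60 true minutes, the faulty clock advances 66 minutes, so 1 faulty-clock minute corresponds to 60/66 true minutes.
From 1:00 to 10:43 on the faulty dial is 583 minutes.
True elapsed: 583 x 60/66 = 530 minutes = 8 hours and 50 minutes.
True time: 1:00 + 8 hours and 50 minutes = 9:50.

Final answer: 9:50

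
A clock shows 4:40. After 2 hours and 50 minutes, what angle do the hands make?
First find the time 2 hours and 50 minutes after 4:40.
Total minutes: 4 x 60 + 40 + 2 x 60 + 50 = 450.
450 mod 720 = 450 minutes = 7:30.
Now compute the angle at 7:30:
Hour hand: 7 x 30 + 30 x 0.5 = 225 degrees
Minute hand: 30 x 6 = 180 degrees
Difference: |225 - 180| = 45 degrees
The angle is 45 degrees

Final answer: 45 degrees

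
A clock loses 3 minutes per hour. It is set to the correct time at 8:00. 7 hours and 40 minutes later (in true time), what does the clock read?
For every 60 true minutes, the faulty clock advances 60 - 3 = 57 minutes.
True elapsed: 7 hours and 40 minutes = 460 minutes.
Faulty clock advances: 460 x 57/60 = 437 minutes (drift: 23 minutes behind).
Shown time: 8:00 + 437 minutes = 3:17.

Final answer: 3:17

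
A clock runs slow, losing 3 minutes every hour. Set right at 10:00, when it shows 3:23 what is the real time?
For every 60 true minutes, the faulty clock advances 57 minutes, so 1 faulty-clock minute corresponds to 60/57 true minutes.
From 10:00 to 3:23 on the faulty dial is 323 minutes.
True elapsed: 323 x 60/57 = 340 minutes = 5 hours and 40 minutes.
True time: 10:00 + 5 hours and 40 minutes = 3:40.

Final answer: 3:40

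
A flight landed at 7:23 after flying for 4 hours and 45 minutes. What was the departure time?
Starting time: 7:23 = 443 total minutes past 12:00
Subtracting: 4 hours and 45 minutes = 285 minutes
443 - 285 = 158 minutes
= 2 hours and 38 minutes past 12:00 = 2:38

Final answer: 2:38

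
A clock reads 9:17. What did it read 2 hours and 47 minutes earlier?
Starting time: 9:17 = 557 total minutes past 12:00
Subtracting: 2 hours and 47 minutes = 167 minutes
557 - 167 = 390 minutes
= 6 hours and 30 minutes past 12:00 = 6:30

Final answer: 6:30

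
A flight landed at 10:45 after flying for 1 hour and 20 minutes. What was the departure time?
Starting time: 10:45 = 645 total minutes past 12:00
Subtracting: 1 hour and 20 minutes = 80 minutes
645 - 80 = 565 minutes
= 9 hours and 25 minutes past 12:00 = 9:25

Final answer: 9:25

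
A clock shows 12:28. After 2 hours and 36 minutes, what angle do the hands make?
First find the time 2 hours and 36 minutes after 12:28.
Total minutes: 12 x 60 + 28 + 2 x 60 + 36 = 904.
904 mod 720 = 184 minutes = 3:04.
Now compute the angle at 3:04:
Hour hand: 3 x 30 + 4 x 0.5 = 92 degrees
Minute hand: 4 x 6 = 24 degrees
Difference: |92 - 24| = 68 degrees
The angle is 68 degrees

Final answer: 68 degrees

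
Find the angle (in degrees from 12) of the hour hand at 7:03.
The hour hand moves 30 degrees per hour and 0.5 degrees per minute.
At 7:03: (7) x 30 + 3 x 0.5 = 210 + 1.5 = 211.5 degrees

Final answer: 211.5 degrees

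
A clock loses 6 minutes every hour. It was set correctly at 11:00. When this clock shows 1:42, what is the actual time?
For every 60 true minutes, the faulty clock advances 54 minutes, so 1 faulty-clock minute corresponds to 60/54 true minutes.
From 11:00 to 1:42 on the faulty dial is 162 minutes.
True elapsed: 162 x 60/54 = 180 minutes = 3 hours.
True time: 11:00 + 3 hours = 2:00.

Final answer: 2:00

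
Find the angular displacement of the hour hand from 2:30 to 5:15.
The hour hand moves 0.5 degrees per minute.
Time elapsed: 5:15 - 2:30 = 165 minutes
Angular displacement: 165 x 0.5 = 82.5 degrees

Final answer: 82.5 degrees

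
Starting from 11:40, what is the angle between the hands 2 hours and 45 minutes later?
First find the time 2 hours and 45 minutes after 11:40.
Total minutes: 11 x 60 + 40 + 2 x 60 + 45 = 865.
865 mod 720 = 145 minutes = 2:25.
Now compute the angle at 2:25:
Hour hand: 2 x 30 + 25 x 0.5 = 72.5 degrees
Minute hand: 25 x 6 = 150 degrees
Difference: |72.5 - 150| = 77.5 degrees
The angle is 77.5 degrees

Final answer: 77.5 degrees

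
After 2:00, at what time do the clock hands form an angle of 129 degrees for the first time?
At t minutes past 2:00, the hour hand is at 30 x 2 + 0.5t degrees and the minute hand is at 6t degrees.
The smaller angle between them is 129 degrees when |30H - 5.5t| = 129 or |30H - 5.5t| = 231.
With H = 2, solve 30 x 2 - 5.5t = +/- target for each target:
  t = (30 x 2 - 129) / 5.5 = -12.55 (outside (0, 60))
  t = (30 x 2 + 129) / 5.5 = 34.36
  t = (30 x 2 - 231) / 5.5 = -31.09 (outside (0, 60))
  t = (30 x 2 + 231) / 5.5 = 52.91
Valid solutions in (0, 60): {34.36, 52.91} minutes.
The first occurrence is t = 34.36 minutes.
The hands form a 129-degree angle at 34.36 minutes past 2:00.

Final answer: 34.36 minutes past 2:00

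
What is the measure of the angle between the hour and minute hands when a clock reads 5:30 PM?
Hour hand position: 5 x 30 + 30 x 0.5 = 165 degrees
Minute hand position: 30 x 6 = 180 degrees
Difference: |165 - 180| = 15 degrees
The angle between the hands is 15 degrees

Final answer: 15 degrees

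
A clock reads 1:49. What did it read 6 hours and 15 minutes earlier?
Starting time: 1:49 = 109 total minutes past 12:00
Subtracting: 6 hours and 15 minutes = 375 minutes
109 - 375 = -266 (negative, add 12 hours = 720) = 454 minutes
= 7 hours and 34 minutes past 12:00 = 7:34

Final answer: 7:34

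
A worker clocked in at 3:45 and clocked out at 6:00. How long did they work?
From 3:45 to 6:00:
(6 x 60 + 0) - (3 x 60 + 45) = 360 - 225 = 135 minutes
= 2 hours and 15 minutes

Final answer: 2 hours and 15 minutes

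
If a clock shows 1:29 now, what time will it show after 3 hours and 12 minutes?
Starting time: 1:29
Adding 12 minutes to 29 minutes: 29 + 12 = 41 minutes
Adding 3 hours: 1 + 3 = 4
Final time: 4:41

Final answer: 4:41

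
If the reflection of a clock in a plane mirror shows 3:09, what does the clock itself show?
Reflection across the vertical (12-6) axis maps a hand at angle A degrees to (360 - A) degrees, which sends a reading of T minutes past 12:00 to (720 - T) minutes past 12:00.
Mirror reads 3:09 = 189 minutes past 12:00.
Actual time: (720 - 189) mod 720 = 531 minutes = 8:51.

Final answer: 8:51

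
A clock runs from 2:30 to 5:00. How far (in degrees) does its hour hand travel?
The hour hand moves 0.5 degrees per minute.
Time elapsed: 5:00 - 2:30 = 150 minutes
Angular displacement: 150 x 0.5 = 75 degrees

Final answer: 75 degrees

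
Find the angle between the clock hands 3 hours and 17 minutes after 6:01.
First find the time 3 hours and 17 minutes after 6:01.
Total minutes: 6 x 60 + 1 + 3 x 60 + 17 = 558.
558 mod 720 = 558 minutes = 9:18.
Now compute the angle at 9:18:
Hour hand: 9 x 30 + 18 x 0.5 = 279 degrees
Minute hand: 18 x 6 = 108 degrees
Difference: |279 - 108| = 171 degrees
The angle is 171 degrees

Final answer: 171 degrees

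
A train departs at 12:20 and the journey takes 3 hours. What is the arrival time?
Starting time: 12:20
Adding 0 minutes to 20 minutes: 20 + 0 = 20 minutes
Adding 3 hours: 12 + 3 = 15 - 12 = 3
Final time: 3:20

Final answer: 3:20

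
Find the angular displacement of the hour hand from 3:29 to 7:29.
The hour hand moves 0.5 degrees per minute.
Time elapsed: 7:29 - 3:29 = 240 minutes
Angular displacement: 240 x 0.5 = 120 degrees

Final answer: 120 degrees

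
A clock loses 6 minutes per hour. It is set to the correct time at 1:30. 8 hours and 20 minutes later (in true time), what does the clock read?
For every 60 true minutes, the faulty clock advances 60 - 6 = 54 minutes.
True elapsed: 8 hours and 20 minutes = 500 minutes.
Faulty clock advances: 500 x 54/60 = 450 minutes (drift: 50 minutes behind).
Shown time: 1:30 + 450 minutes = 9:00.

Final answer: 9:00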